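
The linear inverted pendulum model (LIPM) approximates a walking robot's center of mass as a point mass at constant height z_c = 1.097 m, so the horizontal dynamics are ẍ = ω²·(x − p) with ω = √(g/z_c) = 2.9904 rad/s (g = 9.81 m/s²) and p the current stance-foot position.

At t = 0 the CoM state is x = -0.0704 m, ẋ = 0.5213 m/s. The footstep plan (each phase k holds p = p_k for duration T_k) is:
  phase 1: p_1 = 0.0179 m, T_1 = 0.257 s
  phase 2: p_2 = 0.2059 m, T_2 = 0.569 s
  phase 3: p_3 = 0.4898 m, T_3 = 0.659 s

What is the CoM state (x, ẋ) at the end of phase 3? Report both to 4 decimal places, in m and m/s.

phase 1: p=0.0179, T=0.257, ωT=0.768533, cosh=1.310146, sinh=0.846453; start (x,ẋ)=(-0.070400, 0.521300) → end (x,ẋ)=(0.049772, 0.459471)
phase 2: p=0.2059, T=0.569, ωT=1.701538, cosh=2.832387, sinh=2.649984; start (x,ẋ)=(0.049772, 0.459471) → end (x,ẋ)=(0.170851, 0.064159)
phase 3: p=0.4898, T=0.659, ωT=1.970674, cosh=3.657436, sinh=3.518073; start (x,ẋ)=(0.170851, 0.064159) → end (x,ẋ)=(-0.601255, -3.120827)

x = -0.6013, ẋ = -3.1208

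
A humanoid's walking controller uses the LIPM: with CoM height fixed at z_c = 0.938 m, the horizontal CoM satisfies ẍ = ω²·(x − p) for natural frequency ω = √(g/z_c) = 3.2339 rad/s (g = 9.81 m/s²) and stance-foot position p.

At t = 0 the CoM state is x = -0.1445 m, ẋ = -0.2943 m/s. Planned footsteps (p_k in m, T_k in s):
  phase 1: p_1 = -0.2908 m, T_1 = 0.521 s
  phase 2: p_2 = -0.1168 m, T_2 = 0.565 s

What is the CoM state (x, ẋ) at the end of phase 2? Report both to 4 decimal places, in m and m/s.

phase 1: p=-0.2908, T=0.521, ωT=1.684862, cosh=2.788588, sinh=2.603118; start (x,ẋ)=(-0.144500, -0.294300) → end (x,ẋ)=(-0.119725, 0.410905)
phase 2: p=-0.1168, T=0.565, ωT=1.827153, cosh=3.188519, sinh=3.027648; start (x,ẋ)=(-0.119725, 0.410905) → end (x,ẋ)=(0.258570, 1.281534)

x = 0.2586, ẋ = 1.2815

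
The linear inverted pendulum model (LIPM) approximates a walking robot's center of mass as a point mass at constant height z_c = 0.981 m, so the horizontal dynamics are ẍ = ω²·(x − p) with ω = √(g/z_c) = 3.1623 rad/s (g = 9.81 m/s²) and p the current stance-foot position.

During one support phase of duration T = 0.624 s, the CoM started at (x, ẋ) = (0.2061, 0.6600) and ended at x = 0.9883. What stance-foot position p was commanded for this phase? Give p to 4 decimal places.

ωT = 3.1623·0.624 = 1.973275; cosh(ωT) = 3.666601, sinh(ωT) = 3.527600
x(T) = p + (x₀−p)·cosh(ωT) + (ẋ₀/ω)·sinh(ωT) ⇒ p·(1 − cosh) = x(T) − x₀·cosh − (ẋ₀/ω)·sinh
numerator   = 0.9883 − (0.2061)·3.666601 − (0.6600/3.1623)·3.527600 = -0.503628
denominator = 1 − 3.666601 = -2.666601
p = -0.503628 / -2.666601 = 0.1889

p = 0.1889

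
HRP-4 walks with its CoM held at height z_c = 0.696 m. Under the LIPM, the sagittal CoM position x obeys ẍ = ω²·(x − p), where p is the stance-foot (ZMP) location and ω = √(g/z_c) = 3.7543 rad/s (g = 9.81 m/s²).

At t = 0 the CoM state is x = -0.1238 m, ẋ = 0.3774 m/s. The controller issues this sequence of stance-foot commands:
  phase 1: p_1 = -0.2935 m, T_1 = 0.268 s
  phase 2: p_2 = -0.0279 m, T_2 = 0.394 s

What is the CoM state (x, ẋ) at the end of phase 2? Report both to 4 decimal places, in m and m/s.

x = 0.9839, ẋ = 4.0040

phase 1: p=-0.2935, T=0.268, ωT=1.006152, cosh=1.550340, sinh=1.184717; start (x,ẋ)=(-0.123800, 0.377400) → end (x,ẋ)=(0.088686, 1.339887)
phase 2: p=-0.0279, T=0.394, ωT=1.479194, cosh=2.308614, sinh=2.080793; start (x,ẋ)=(0.088686, 1.339887) → end (x,ẋ)=(0.983875, 4.004044)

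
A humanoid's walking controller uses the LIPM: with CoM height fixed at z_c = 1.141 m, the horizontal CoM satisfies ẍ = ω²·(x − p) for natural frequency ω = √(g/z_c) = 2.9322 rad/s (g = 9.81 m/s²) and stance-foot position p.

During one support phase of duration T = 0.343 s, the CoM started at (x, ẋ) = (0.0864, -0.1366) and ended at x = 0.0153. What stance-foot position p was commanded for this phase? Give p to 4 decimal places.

ωT = 2.9322·0.343 = 1.005745; cosh(ωT) = 1.549857, sinh(ωT) = 1.184085
x(T) = p + (x₀−p)·cosh(ωT) + (ẋ₀/ω)·sinh(ωT) ⇒ p·(1 − cosh) = x(T) − x₀·cosh − (ẋ₀/ω)·sinh
numerator   = 0.0153 − (0.0864)·1.549857 − (-0.1366/2.9322)·1.184085 = -0.063446
denominator = 1 − 1.549857 = -0.549857
p = -0.063446 / -0.549857 = 0.1154

p = 0.1154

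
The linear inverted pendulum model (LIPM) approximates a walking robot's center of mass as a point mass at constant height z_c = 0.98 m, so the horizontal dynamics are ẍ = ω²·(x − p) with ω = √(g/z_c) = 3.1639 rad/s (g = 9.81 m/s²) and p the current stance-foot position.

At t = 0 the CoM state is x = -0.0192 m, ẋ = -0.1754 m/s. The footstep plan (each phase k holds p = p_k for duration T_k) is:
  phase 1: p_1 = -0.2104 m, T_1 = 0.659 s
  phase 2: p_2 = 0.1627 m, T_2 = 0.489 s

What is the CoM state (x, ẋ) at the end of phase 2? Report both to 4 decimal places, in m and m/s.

x = 1.8153, ẋ = 5.4594

phase 1: p=-0.2104, T=0.659, ωT=2.085010, cosh=4.084489, sinh=3.960183; start (x,ẋ)=(-0.019200, -0.175400) → end (x,ẋ)=(0.351010, 1.679245)
phase 2: p=0.1627, T=0.489, ωT=1.547147, cosh=2.455451, sinh=2.242597; start (x,ẋ)=(0.351010, 1.679245) → end (x,ẋ)=(1.815348, 5.459430)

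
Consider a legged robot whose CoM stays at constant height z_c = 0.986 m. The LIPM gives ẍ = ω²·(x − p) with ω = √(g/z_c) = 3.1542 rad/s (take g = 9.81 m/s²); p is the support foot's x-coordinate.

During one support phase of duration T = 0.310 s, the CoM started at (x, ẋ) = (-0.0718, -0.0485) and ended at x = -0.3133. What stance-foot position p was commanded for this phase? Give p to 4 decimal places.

ωT = 3.1542·0.310 = 0.977802; cosh(ωT) = 1.517372, sinh(ωT) = 1.141235
x(T) = p + (x₀−p)·cosh(ωT) + (ẋ₀/ω)·sinh(ωT) ⇒ p·(1 − cosh) = x(T) − x₀·cosh − (ẋ₀/ω)·sinh
numerator   = -0.3133 − (-0.0718)·1.517372 − (-0.0485/3.1542)·1.141235 = -0.186805
denominator = 1 − 1.517372 = -0.517372
p = -0.186805 / -0.517372 = 0.3611

p = 0.3611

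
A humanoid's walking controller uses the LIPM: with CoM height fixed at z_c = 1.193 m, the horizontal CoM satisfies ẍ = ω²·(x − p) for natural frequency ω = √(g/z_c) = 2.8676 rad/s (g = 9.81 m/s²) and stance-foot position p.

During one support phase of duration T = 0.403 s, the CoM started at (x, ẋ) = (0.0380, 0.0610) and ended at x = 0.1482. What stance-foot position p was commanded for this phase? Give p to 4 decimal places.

ωT = 2.8676·0.403 = 1.155643; cosh(ωT) = 1.745460, sinh(ωT) = 1.430605
x(T) = p + (x₀−p)·cosh(ωT) + (ẋ₀/ω)·sinh(ωT) ⇒ p·(1 − cosh) = x(T) − x₀·cosh − (ẋ₀/ω)·sinh
numerator   = 0.1482 − (0.0380)·1.745460 − (0.0610/2.8676)·1.430605 = 0.051441
denominator = 1 − 1.745460 = -0.745460
p = 0.051441 / -0.745460 = -0.0690

p = -0.0690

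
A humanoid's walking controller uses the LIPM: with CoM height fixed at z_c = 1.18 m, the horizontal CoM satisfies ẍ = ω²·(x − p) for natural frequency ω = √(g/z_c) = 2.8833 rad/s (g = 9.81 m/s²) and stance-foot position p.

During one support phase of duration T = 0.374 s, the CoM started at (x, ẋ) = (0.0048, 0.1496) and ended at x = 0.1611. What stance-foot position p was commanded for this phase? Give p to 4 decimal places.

p = -0.1340

ωT = 2.8833·0.374 = 1.078354; cosh(ωT) = 1.639996, sinh(ωT) = 1.299841
x(T) = p + (x₀−p)·cosh(ωT) + (ẋ₀/ω)·sinh(ωT) ⇒ p·(1 − cosh) = x(T) − x₀·cosh − (ẋ₀/ω)·sinh
numerator   = 0.1611 − (0.0048)·1.639996 − (0.1496/2.8833)·1.299841 = 0.085786
denominator = 1 − 1.639996 = -0.639996
p = 0.085786 / -0.639996 = -0.1340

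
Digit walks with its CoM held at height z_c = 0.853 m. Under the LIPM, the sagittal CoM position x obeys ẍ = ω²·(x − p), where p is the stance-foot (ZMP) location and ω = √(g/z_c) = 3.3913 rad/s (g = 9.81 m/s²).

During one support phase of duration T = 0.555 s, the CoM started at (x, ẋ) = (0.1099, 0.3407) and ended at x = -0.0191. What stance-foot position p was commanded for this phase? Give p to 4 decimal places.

ωT = 3.3913·0.555 = 1.882172; cosh(ωT) = 3.360005, sinh(ωT) = 3.207746
x(T) = p + (x₀−p)·cosh(ωT) + (ẋ₀/ω)·sinh(ωT) ⇒ p·(1 − cosh) = x(T) − x₀·cosh − (ẋ₀/ω)·sinh
numerator   = -0.0191 − (0.1099)·3.360005 − (0.3407/3.3913)·3.207746 = -0.710624
denominator = 1 − 3.360005 = -2.360005
p = -0.710624 / -2.360005 = 0.3011

p = 0.3011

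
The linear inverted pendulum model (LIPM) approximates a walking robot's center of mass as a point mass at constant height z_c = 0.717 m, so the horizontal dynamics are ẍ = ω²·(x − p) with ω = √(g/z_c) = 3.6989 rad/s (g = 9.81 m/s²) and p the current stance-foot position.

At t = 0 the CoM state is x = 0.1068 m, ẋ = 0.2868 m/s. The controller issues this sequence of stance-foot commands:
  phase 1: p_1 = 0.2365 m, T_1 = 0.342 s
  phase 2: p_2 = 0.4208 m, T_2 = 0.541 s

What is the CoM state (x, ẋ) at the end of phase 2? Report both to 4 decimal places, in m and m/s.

x = -0.9609, ẋ = -4.9892

phase 1: p=0.2365, T=0.342, ωT=1.265024, cosh=1.912705, sinh=1.630472; start (x,ẋ)=(0.106800, 0.286800) → end (x,ẋ)=(0.114843, -0.233651)
phase 2: p=0.4208, T=0.541, ωT=2.001105, cosh=3.766205, sinh=3.631019; start (x,ẋ)=(0.114843, -0.233651) → end (x,ẋ)=(-0.960858, -4.989213)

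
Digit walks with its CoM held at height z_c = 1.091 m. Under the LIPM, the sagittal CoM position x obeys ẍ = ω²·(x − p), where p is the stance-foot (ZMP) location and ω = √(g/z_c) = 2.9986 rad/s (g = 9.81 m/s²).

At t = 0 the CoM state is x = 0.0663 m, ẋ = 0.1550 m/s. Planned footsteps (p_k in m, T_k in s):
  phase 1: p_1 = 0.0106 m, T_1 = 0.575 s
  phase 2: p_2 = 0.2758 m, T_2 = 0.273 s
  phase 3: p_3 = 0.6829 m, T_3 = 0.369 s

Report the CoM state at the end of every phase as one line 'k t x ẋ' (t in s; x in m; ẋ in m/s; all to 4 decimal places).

phase 1: p=0.0106, T=0.575, ωT=1.724195, cosh=2.893161, sinh=2.714844; start (x,ẋ)=(0.066300, 0.155000) → end (x,ẋ)=(0.312081, 0.901879)
phase 2: p=0.2758, T=0.273, ωT=0.818618, cosh=1.354202, sinh=0.913161; start (x,ẋ)=(0.312081, 0.901879) → end (x,ẋ)=(0.599581, 1.320672)
phase 3: p=0.6829, T=0.369, ωT=1.106483, cosh=1.677213, sinh=1.346493; start (x,ẋ)=(0.599581, 1.320672) → end (x,ẋ)=(1.136192, 1.878640)

1 0.5750 0.3121 0.9019
2 0.8480 0.5996 1.3207
3 1.2170 1.1362 1.8786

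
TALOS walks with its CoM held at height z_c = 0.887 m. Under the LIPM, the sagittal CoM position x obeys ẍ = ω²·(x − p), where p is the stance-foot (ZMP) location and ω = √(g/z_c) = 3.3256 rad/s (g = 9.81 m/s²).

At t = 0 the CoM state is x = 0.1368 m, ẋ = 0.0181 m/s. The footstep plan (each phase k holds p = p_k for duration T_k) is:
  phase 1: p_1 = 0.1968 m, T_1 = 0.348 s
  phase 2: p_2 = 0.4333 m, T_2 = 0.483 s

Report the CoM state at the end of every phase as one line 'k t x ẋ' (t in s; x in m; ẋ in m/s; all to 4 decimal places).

1 0.3480 0.0997 -0.2544
2 0.8310 -0.6144 -3.3127

phase 1: p=0.1968, T=0.348, ωT=1.157309, cosh=1.747846, sinh=1.433515; start (x,ẋ)=(0.136800, 0.018100) → end (x,ẋ)=(0.099731, -0.254402)
phase 2: p=0.4333, T=0.483, ωT=1.606265, cosh=2.592398, sinh=2.391762; start (x,ẋ)=(0.099731, -0.254402) → end (x,ẋ)=(-0.614408, -3.312730)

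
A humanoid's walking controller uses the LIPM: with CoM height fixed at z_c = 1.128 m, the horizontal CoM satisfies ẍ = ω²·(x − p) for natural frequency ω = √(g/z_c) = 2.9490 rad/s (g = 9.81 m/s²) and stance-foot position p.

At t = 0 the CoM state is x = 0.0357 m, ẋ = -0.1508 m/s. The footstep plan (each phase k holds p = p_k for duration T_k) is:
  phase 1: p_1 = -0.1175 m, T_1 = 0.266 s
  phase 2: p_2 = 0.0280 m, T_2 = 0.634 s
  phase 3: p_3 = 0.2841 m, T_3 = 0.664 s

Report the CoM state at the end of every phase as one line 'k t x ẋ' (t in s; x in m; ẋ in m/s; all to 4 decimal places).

phase 1: p=-0.1175, T=0.266, ωT=0.784434, cosh=1.323772, sinh=0.867394; start (x,ẋ)=(0.035700, -0.150800) → end (x,ẋ)=(0.040947, 0.192252)
phase 2: p=0.0280, T=0.634, ωT=1.869666, cosh=3.320152, sinh=3.165977; start (x,ẋ)=(0.040947, 0.192252) → end (x,ẋ)=(0.277383, 0.759185)
phase 3: p=0.2841, T=0.664, ωT=1.958136, cosh=3.613614, sinh=3.472493; start (x,ẋ)=(0.277383, 0.759185) → end (x,ẋ)=(1.153780, 2.674619)

1 0.2660 0.0409 0.1923
2 0.9000 0.2774 0.7592
3 1.5640 1.1538 2.6746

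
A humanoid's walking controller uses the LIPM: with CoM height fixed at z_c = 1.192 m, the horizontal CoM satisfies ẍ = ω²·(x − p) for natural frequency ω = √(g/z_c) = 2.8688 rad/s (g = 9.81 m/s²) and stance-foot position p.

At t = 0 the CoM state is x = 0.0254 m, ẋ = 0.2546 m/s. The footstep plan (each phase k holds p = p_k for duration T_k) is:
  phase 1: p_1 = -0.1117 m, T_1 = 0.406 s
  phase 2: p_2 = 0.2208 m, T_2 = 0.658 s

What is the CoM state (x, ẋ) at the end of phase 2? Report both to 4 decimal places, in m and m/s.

x = 1.4890, ẋ = 3.7762

phase 1: p=-0.1117, T=0.406, ωT=1.164733, cosh=1.758536, sinh=1.446530; start (x,ẋ)=(0.025400, 0.254600) → end (x,ẋ)=(0.257772, 1.016662)
phase 2: p=0.2208, T=0.658, ωT=1.887670, cosh=3.377695, sinh=3.226271; start (x,ẋ)=(0.257772, 1.016662) → end (x,ẋ)=(1.489024, 3.776167)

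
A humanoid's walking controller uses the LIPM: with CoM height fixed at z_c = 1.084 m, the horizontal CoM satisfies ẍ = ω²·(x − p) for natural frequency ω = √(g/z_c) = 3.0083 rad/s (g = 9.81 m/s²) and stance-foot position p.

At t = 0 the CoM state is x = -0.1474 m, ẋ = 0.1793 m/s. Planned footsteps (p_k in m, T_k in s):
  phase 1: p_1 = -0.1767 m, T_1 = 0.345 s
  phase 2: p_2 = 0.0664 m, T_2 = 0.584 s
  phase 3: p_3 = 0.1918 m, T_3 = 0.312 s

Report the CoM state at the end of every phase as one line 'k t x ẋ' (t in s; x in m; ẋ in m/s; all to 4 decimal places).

phase 1: p=-0.1767, T=0.345, ωT=1.037864, cosh=1.588695, sinh=1.234484; start (x,ẋ)=(-0.147400, 0.179300) → end (x,ẋ)=(-0.056574, 0.393664)
phase 2: p=0.0664, T=0.584, ωT=1.756847, cosh=2.983364, sinh=2.810776; start (x,ẋ)=(-0.056574, 0.393664) → end (x,ẋ)=(0.067341, 0.134620)
phase 3: p=0.1918, T=0.312, ωT=0.938590, cosh=1.473776, sinh=1.082597; start (x,ẋ)=(0.067341, 0.134620) → end (x,ẋ)=(0.056821, -0.206937)

1 0.3450 -0.0566 0.3937
2 0.9290 0.0673 0.1346
3 1.2410 0.0568 -0.2069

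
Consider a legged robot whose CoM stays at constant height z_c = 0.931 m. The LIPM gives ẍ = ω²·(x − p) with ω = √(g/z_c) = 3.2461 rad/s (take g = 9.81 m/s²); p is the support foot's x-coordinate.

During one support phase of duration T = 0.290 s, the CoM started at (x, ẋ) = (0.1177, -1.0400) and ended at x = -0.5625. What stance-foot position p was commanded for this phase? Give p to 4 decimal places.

p = 0.8141

ωT = 3.2461·0.290 = 0.941369; cosh(ωT) = 1.476791, sinh(ωT) = 1.086698
x(T) = p + (x₀−p)·cosh(ωT) + (ẋ₀/ω)·sinh(ωT) ⇒ p·(1 − cosh) = x(T) − x₀·cosh − (ẋ₀/ω)·sinh
numerator   = -0.5625 − (0.1177)·1.476791 − (-1.0400/3.2461)·1.086698 = -0.388157
denominator = 1 − 1.476791 = -0.476791
p = -0.388157 / -0.476791 = 0.8141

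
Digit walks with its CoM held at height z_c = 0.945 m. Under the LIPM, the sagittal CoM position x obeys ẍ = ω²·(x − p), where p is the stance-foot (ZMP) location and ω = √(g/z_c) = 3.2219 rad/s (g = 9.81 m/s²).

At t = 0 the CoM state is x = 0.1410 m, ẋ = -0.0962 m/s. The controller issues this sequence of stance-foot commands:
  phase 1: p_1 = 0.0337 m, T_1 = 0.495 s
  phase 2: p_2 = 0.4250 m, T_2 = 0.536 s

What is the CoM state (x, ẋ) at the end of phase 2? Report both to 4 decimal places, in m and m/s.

phase 1: p=0.0337, T=0.495, ωT=1.594841, cosh=2.565242, sinh=2.362301; start (x,ẋ)=(0.141000, -0.096200) → end (x,ẋ)=(0.238417, 0.569895)
phase 2: p=0.4250, T=0.536, ωT=1.726938, cosh=2.900619, sinh=2.722791; start (x,ẋ)=(0.238417, 0.569895) → end (x,ẋ)=(0.365404, 0.016232)

x = 0.3654, ẋ = 0.0162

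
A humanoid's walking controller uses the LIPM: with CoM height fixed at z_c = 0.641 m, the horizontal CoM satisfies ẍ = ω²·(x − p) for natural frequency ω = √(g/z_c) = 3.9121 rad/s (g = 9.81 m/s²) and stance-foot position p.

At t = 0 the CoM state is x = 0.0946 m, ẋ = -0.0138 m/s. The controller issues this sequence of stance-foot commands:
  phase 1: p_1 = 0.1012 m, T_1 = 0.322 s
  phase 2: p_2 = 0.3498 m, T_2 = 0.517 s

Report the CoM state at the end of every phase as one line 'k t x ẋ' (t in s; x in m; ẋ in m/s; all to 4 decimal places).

phase 1: p=0.1012, T=0.322, ωT=1.259696, cosh=1.904045, sinh=1.620305; start (x,ẋ)=(0.094600, -0.013800) → end (x,ẋ)=(0.082918, -0.068112)
phase 2: p=0.3498, T=0.517, ωT=2.022556, cosh=3.844966, sinh=3.712649; start (x,ẋ)=(0.082918, -0.068112) → end (x,ẋ)=(-0.740993, -4.138155)

1 0.3220 0.0829 -0.0681
2 0.8390 -0.7410 -4.1382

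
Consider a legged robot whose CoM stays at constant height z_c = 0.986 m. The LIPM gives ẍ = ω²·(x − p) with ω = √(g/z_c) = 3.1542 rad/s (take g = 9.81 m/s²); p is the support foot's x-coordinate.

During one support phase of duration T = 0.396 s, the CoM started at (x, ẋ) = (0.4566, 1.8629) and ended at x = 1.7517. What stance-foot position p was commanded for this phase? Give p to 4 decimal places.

ωT = 3.1542·0.396 = 1.249063; cosh(ωT) = 1.886924, sinh(ωT) = 1.600151
x(T) = p + (x₀−p)·cosh(ωT) + (ẋ₀/ω)·sinh(ωT) ⇒ p·(1 − cosh) = x(T) − x₀·cosh − (ẋ₀/ω)·sinh
numerator   = 1.7517 − (0.4566)·1.886924 − (1.8629/3.1542)·1.600151 = -0.054933
denominator = 1 − 1.886924 = -0.886924
p = -0.054933 / -0.886924 = 0.0619

p = 0.0619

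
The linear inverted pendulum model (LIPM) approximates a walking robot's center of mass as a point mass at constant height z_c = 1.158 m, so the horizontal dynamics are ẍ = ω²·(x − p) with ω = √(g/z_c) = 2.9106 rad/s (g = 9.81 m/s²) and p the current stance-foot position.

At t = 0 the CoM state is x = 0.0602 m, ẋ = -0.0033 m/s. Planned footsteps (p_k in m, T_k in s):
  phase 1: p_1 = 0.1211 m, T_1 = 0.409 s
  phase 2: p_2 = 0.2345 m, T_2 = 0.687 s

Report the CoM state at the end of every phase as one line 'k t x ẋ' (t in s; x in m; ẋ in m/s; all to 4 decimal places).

1 0.4090 0.0100 -0.2704
2 1.0960 -0.9466 -3.3857

phase 1: p=0.1211, T=0.409, ωT=1.190435, cosh=1.796301, sinh=1.492212; start (x,ẋ)=(0.060200, -0.003300) → end (x,ẋ)=(0.010013, -0.270431)
phase 2: p=0.2345, T=0.687, ωT=1.999582, cosh=3.760681, sinh=3.625289; start (x,ẋ)=(0.010013, -0.270431) → end (x,ẋ)=(-0.946556, -3.385733)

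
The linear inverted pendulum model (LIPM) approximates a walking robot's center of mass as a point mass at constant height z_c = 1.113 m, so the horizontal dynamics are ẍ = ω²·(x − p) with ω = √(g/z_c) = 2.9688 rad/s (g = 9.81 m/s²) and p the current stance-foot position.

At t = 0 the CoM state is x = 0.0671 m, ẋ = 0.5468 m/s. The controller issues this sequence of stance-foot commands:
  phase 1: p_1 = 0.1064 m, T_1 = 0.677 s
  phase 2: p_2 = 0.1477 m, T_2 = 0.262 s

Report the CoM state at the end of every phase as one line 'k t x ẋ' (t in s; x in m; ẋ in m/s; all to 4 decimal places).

phase 1: p=0.1064, T=0.677, ωT=2.009878, cosh=3.798204, sinh=3.664199; start (x,ẋ)=(0.067100, 0.546800) → end (x,ẋ)=(0.632011, 1.649342)
phase 2: p=0.1477, T=0.262, ωT=0.777826, cosh=1.318069, sinh=0.858665; start (x,ẋ)=(0.632011, 1.649342) → end (x,ẋ)=(1.263094, 3.408554)

1 0.6770 0.6320 1.6493
2 0.9390 1.2631 3.4086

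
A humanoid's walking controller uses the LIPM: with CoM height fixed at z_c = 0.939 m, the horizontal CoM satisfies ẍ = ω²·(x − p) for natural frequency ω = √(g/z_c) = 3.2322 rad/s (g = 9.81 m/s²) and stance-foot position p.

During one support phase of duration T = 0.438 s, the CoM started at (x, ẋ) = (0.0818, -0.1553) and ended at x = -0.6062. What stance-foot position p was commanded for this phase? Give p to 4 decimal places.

ωT = 3.2322·0.438 = 1.415704; cosh(ωT) = 2.181069, sinh(ωT) = 1.938315
x(T) = p + (x₀−p)·cosh(ωT) + (ẋ₀/ω)·sinh(ωT) ⇒ p·(1 − cosh) = x(T) − x₀·cosh − (ẋ₀/ω)·sinh
numerator   = -0.6062 − (0.0818)·2.181069 − (-0.1553/3.2322)·1.938315 = -0.691480
denominator = 1 − 2.181069 = -1.181069
p = -0.691480 / -1.181069 = 0.5855

p = 0.5855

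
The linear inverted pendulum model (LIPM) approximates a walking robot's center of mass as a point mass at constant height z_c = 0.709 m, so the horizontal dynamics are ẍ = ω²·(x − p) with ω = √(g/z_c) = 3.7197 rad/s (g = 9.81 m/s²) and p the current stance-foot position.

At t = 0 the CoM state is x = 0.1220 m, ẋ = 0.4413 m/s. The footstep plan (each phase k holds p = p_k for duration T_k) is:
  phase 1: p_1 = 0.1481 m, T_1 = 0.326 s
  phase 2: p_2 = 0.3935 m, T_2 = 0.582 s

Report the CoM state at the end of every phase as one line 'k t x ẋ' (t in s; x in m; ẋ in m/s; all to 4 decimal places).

phase 1: p=0.1481, T=0.326, ωT=1.212622, cosh=1.829853, sinh=1.532437; start (x,ẋ)=(0.122000, 0.441300) → end (x,ẋ)=(0.282147, 0.658739)
phase 2: p=0.3935, T=0.582, ωT=2.164865, cosh=4.414097, sinh=4.299332; start (x,ẋ)=(0.282147, 0.658739) → end (x,ẋ)=(0.663365, 1.126955)

1 0.3260 0.2821 0.6587
2 0.9080 0.6634 1.1270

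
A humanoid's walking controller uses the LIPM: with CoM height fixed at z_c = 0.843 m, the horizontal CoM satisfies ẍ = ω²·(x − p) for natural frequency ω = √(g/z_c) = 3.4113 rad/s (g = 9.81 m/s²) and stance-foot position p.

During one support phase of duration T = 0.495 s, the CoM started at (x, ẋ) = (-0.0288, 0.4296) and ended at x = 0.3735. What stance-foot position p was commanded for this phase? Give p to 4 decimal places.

ωT = 3.4113·0.495 = 1.688594; cosh(ωT) = 2.798321, sinh(ωT) = 2.613542
x(T) = p + (x₀−p)·cosh(ωT) + (ẋ₀/ω)·sinh(ωT) ⇒ p·(1 − cosh) = x(T) − x₀·cosh − (ẋ₀/ω)·sinh
numerator   = 0.3735 − (-0.0288)·2.798321 − (0.4296/3.4113)·2.613542 = 0.124957
denominator = 1 − 2.798321 = -1.798321
p = 0.124957 / -1.798321 = -0.0695

p = -0.0695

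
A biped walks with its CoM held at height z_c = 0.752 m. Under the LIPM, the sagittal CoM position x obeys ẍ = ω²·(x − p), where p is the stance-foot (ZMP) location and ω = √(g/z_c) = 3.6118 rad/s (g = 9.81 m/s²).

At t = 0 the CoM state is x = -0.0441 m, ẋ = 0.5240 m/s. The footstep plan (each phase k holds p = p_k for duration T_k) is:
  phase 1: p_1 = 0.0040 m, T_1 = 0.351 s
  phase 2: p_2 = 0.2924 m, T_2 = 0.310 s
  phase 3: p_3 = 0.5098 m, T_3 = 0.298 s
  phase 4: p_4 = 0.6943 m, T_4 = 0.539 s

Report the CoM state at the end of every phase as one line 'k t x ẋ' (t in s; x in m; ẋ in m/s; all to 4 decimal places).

1 0.3510 0.1491 0.7204
2 0.6610 0.3225 0.5127
3 0.9590 0.3871 -0.0376
4 1.4980 -0.4393 -3.9415

phase 1: p=0.0040, T=0.351, ωT=1.267742, cosh=1.917144, sinh=1.635677; start (x,ẋ)=(-0.044100, 0.524000) → end (x,ẋ)=(0.149089, 0.720421)
phase 2: p=0.2924, T=0.310, ωT=1.119658, cosh=1.695099, sinh=1.368707; start (x,ẋ)=(0.149089, 0.720421) → end (x,ẋ)=(0.322481, 0.512729)
phase 3: p=0.5098, T=0.298, ωT=1.076316, cosh=1.637351, sinh=1.296502; start (x,ẋ)=(0.322481, 0.512729) → end (x,ẋ)=(0.387144, -0.037641)
phase 4: p=0.6943, T=0.539, ωT=1.946760, cosh=3.574344, sinh=3.431609; start (x,ẋ)=(0.387144, -0.037641) → end (x,ẋ)=(-0.439344, -3.941520)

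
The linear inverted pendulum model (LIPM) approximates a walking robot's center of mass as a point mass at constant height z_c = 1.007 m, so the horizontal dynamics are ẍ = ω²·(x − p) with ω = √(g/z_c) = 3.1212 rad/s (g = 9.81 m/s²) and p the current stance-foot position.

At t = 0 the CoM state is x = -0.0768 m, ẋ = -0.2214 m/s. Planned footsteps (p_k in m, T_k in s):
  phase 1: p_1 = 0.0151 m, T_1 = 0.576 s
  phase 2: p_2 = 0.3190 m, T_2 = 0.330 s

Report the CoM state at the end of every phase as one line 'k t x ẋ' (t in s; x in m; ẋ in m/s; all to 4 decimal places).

phase 1: p=0.0151, T=0.576, ωT=1.797811, cosh=3.101041, sinh=2.935380; start (x,ẋ)=(-0.076800, -0.221400) → end (x,ẋ)=(-0.478105, -1.528550)
phase 2: p=0.3190, T=0.330, ωT=1.029996, cosh=1.579032, sinh=1.222023; start (x,ẋ)=(-0.478105, -1.528550) → end (x,ẋ)=(-1.538116, -5.453927)

1 0.5760 -0.4781 -1.5285
2 0.9060 -1.5381 -5.4539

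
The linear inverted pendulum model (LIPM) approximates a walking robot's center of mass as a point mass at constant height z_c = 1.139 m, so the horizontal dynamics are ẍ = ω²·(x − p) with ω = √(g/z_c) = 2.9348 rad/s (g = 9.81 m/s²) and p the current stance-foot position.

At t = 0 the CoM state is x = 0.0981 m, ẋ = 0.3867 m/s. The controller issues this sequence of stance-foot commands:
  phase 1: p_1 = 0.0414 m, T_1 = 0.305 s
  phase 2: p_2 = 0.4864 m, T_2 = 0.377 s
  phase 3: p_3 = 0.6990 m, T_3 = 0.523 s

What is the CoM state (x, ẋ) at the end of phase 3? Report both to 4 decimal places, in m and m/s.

phase 1: p=0.0414, T=0.305, ωT=0.895114, cosh=1.428088, sinh=1.019527; start (x,ẋ)=(0.098100, 0.386700) → end (x,ẋ)=(0.256709, 0.721894)
phase 2: p=0.4864, T=0.377, ωT=1.106420, cosh=1.677127, sinh=1.346386; start (x,ẋ)=(0.256709, 0.721894) → end (x,ẋ)=(0.432360, 0.303114)
phase 3: p=0.6990, T=0.523, ωT=1.534900, cosh=2.428170, sinh=2.212693; start (x,ẋ)=(0.432360, 0.303114) → end (x,ẋ)=(0.280085, -0.995500)

x = 0.2801, ẋ = -0.9955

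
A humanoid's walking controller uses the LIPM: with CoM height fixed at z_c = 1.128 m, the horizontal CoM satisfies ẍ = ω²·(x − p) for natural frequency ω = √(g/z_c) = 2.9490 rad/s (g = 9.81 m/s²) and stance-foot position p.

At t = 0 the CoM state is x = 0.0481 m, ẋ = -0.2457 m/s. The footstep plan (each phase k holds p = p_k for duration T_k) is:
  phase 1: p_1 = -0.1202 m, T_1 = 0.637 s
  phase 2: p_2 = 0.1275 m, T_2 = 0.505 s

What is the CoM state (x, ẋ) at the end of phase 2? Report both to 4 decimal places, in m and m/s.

x = 0.7876, ẋ = 2.0859

phase 1: p=-0.1202, T=0.637, ωT=1.878513, cosh=3.348292, sinh=3.195475; start (x,ẋ)=(0.048100, -0.245700) → end (x,ẋ)=(0.177082, 0.763292)
phase 2: p=0.1275, T=0.505, ωT=1.489245, cosh=2.329645, sinh=2.104102; start (x,ẋ)=(0.177082, 0.763292) → end (x,ẋ)=(0.787615, 2.085857)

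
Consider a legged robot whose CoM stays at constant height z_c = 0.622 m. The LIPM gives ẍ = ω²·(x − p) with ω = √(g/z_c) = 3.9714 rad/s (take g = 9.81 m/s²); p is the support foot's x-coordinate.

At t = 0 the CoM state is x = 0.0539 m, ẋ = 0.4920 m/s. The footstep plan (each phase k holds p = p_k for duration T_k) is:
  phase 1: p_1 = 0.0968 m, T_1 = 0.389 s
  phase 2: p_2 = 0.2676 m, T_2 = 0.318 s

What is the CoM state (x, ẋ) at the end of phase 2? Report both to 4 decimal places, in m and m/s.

phase 1: p=0.0968, T=0.389, ωT=1.544875, cosh=2.450361, sinh=2.237023; start (x,ẋ)=(0.053900, 0.492000) → end (x,ẋ)=(0.268815, 0.824449)
phase 2: p=0.2676, T=0.318, ωT=1.262905, cosh=1.909255, sinh=1.626424; start (x,ẋ)=(0.268815, 0.824449) → end (x,ẋ)=(0.607559, 1.581930)

x = 0.6076, ẋ = 1.5819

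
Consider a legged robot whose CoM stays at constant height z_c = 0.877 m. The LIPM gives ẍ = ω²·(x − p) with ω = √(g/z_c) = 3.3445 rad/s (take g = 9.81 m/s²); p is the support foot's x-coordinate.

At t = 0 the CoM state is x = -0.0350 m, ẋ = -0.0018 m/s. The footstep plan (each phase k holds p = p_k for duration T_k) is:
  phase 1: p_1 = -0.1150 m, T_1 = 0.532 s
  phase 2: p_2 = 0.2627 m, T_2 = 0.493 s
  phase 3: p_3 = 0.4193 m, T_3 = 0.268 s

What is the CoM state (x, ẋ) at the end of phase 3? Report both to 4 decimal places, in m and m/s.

phase 1: p=-0.1150, T=0.532, ωT=1.779274, cosh=3.047157, sinh=2.878396; start (x,ẋ)=(-0.035000, -0.001800) → end (x,ẋ)=(0.127223, 0.764659)
phase 2: p=0.2627, T=0.493, ωT=1.648839, cosh=2.696604, sinh=2.504331; start (x,ẋ)=(0.127223, 0.764659) → end (x,ẋ)=(0.469943, 0.927266)
phase 3: p=0.4193, T=0.268, ωT=0.896326, cosh=1.429325, sinh=1.021258; start (x,ẋ)=(0.469943, 0.927266) → end (x,ẋ)=(0.774830, 1.498339)

x = 0.7748, ẋ = 1.4983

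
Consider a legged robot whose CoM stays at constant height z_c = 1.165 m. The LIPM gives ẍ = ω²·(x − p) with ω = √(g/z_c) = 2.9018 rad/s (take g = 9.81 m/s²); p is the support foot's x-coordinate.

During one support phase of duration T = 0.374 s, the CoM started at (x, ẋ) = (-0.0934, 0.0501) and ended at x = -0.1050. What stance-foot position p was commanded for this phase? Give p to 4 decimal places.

p = -0.0406

ωT = 2.9018·0.374 = 1.085273; cosh(ωT) = 1.649029, sinh(ωT) = 1.311219
x(T) = p + (x₀−p)·cosh(ωT) + (ẋ₀/ω)·sinh(ωT) ⇒ p·(1 − cosh) = x(T) − x₀·cosh − (ẋ₀/ω)·sinh
numerator   = -0.1050 − (-0.0934)·1.649029 − (0.0501/2.9018)·1.311219 = 0.026381
denominator = 1 − 1.649029 = -0.649029
p = 0.026381 / -0.649029 = -0.0406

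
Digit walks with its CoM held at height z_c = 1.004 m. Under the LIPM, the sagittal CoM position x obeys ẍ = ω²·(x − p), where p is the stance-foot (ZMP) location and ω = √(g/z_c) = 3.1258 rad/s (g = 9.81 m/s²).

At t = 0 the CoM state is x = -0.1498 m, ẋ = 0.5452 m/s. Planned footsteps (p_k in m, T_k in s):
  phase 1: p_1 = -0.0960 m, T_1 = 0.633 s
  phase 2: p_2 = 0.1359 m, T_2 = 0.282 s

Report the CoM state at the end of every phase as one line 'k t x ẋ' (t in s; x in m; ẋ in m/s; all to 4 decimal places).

1 0.6330 0.3244 1.4128
2 0.9150 0.8546 2.5876

phase 1: p=-0.0960, T=0.633, ωT=1.978631, cosh=3.685548, sinh=3.547290; start (x,ẋ)=(-0.149800, 0.545200) → end (x,ẋ)=(0.324433, 1.412820)
phase 2: p=0.1359, T=0.282, ωT=0.881476, cosh=1.414316, sinh=1.000144; start (x,ẋ)=(0.324433, 1.412820) → end (x,ẋ)=(0.854598, 2.587576)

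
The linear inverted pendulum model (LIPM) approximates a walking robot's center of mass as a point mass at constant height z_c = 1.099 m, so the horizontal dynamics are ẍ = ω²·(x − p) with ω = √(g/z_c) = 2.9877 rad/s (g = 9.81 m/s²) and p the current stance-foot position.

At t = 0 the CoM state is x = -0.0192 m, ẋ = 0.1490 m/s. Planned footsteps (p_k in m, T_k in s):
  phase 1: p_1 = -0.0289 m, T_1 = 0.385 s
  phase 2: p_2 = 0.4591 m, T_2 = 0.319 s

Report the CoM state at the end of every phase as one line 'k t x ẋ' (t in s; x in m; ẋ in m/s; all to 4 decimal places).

1 0.3850 0.0588 0.3001
2 0.7040 -0.0262 -0.8733

phase 1: p=-0.0289, T=0.385, ωT=1.150265, cosh=1.737791, sinh=1.421238; start (x,ẋ)=(-0.019200, 0.149000) → end (x,ẋ)=(0.058835, 0.300119)
phase 2: p=0.4591, T=0.319, ωT=0.953076, cosh=1.489615, sinh=1.104062; start (x,ẋ)=(0.058835, 0.300119) → end (x,ẋ)=(-0.026235, -0.873253)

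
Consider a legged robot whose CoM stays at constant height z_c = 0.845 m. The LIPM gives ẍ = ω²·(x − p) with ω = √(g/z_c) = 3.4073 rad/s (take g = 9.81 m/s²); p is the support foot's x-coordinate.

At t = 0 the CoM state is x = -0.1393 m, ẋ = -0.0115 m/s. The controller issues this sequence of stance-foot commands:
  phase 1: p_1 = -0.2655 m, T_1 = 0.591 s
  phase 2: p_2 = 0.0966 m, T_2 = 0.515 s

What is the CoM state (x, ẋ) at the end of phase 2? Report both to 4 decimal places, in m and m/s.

x = 1.6800, ẋ = 5.5982

phase 1: p=-0.2655, T=0.591, ωT=2.013714, cosh=3.812291, sinh=3.678799; start (x,ẋ)=(-0.139300, -0.011500) → end (x,ẋ)=(0.203195, 1.538047)
phase 2: p=0.0966, T=0.515, ωT=1.754760, cosh=2.977503, sinh=2.804554; start (x,ẋ)=(0.203195, 1.538047) → end (x,ẋ)=(1.679955, 5.598154)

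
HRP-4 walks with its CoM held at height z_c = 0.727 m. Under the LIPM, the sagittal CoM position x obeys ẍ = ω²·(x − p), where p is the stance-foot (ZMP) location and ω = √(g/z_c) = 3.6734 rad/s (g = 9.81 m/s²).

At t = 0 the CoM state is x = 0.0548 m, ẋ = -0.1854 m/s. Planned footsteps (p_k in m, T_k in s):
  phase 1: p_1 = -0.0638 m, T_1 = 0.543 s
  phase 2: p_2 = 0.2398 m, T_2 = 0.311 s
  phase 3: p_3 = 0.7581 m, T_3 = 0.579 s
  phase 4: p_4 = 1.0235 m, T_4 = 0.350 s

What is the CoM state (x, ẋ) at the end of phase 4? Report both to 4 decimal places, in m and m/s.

phase 1: p=-0.0638, T=0.543, ωT=1.994656, cosh=3.742868, sinh=3.606808; start (x,ẋ)=(0.054800, -0.185400) → end (x,ẋ)=(0.198065, 0.877433)
phase 2: p=0.2398, T=0.311, ωT=1.142427, cosh=1.726706, sinh=1.407662; start (x,ẋ)=(0.198065, 0.877433) → end (x,ẋ)=(0.503972, 1.299261)
phase 3: p=0.7581, T=0.579, ωT=2.126899, cosh=4.254008, sinh=4.134801; start (x,ẋ)=(0.503972, 1.299261) → end (x,ẋ)=(1.139494, 1.667175)
phase 4: p=1.0235, T=0.350, ωT=1.285690, cosh=1.946811, sinh=1.670352; start (x,ẋ)=(1.139494, 1.667175) → end (x,ẋ)=(2.007410, 3.957403)

x = 2.0074, ẋ = 3.9574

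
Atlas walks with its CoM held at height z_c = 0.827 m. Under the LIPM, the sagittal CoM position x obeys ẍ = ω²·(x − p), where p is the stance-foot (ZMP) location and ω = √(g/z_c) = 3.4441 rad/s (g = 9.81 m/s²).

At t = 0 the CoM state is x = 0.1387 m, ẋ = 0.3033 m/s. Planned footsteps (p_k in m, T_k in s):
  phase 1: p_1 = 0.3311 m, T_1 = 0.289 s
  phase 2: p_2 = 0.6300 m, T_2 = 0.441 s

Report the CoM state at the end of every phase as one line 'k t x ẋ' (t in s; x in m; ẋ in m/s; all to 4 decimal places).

phase 1: p=0.3311, T=0.289, ωT=0.995345, cosh=1.537627, sinh=1.168031; start (x,ẋ)=(0.138700, 0.303300) → end (x,ẋ)=(0.138122, -0.307627)
phase 2: p=0.6300, T=0.441, ωT=1.518848, cosh=2.392963, sinh=2.173999; start (x,ẋ)=(0.138122, -0.307627) → end (x,ẋ)=(-0.741228, -4.419065)

1 0.2890 0.1381 -0.3076
2 0.7300 -0.7412 -4.4191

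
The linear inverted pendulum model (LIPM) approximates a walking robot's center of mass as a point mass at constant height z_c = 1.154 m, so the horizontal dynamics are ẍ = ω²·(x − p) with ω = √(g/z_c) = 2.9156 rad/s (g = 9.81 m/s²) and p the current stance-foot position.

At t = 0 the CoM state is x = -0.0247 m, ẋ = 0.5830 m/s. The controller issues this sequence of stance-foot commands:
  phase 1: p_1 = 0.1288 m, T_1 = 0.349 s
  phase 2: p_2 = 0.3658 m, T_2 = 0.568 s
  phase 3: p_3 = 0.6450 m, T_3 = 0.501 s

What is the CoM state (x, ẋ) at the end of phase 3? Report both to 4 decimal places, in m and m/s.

phase 1: p=0.1288, T=0.349, ωT=1.017544, cosh=1.563937, sinh=1.202456; start (x,ẋ)=(-0.024700, 0.583000) → end (x,ẋ)=(0.129177, 0.373623)
phase 2: p=0.3658, T=0.568, ωT=1.656061, cosh=2.714762, sinh=2.523872; start (x,ẋ)=(0.129177, 0.373623) → end (x,ẋ)=(0.046850, -0.726915)
phase 3: p=0.6450, T=0.501, ωT=1.460716, cosh=2.270556, sinh=2.038486; start (x,ẋ)=(0.046850, -0.726915) → end (x,ẋ)=(-1.221366, -5.205551)

x = -1.2214, ẋ = -5.2056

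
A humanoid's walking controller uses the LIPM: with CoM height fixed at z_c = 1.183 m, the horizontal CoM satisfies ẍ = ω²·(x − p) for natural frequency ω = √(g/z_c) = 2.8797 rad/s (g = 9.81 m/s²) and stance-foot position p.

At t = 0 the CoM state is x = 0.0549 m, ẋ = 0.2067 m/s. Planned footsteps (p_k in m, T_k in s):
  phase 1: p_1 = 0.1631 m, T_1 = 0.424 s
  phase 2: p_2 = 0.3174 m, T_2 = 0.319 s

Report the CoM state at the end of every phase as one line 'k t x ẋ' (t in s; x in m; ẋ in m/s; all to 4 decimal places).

1 0.4240 0.0748 -0.1014
2 0.7430 -0.0720 -0.8831

phase 1: p=0.1631, T=0.424, ωT=1.220993, cosh=1.842745, sinh=1.547807; start (x,ẋ)=(0.054900, 0.206700) → end (x,ẋ)=(0.074814, -0.101376)
phase 2: p=0.3174, T=0.319, ωT=0.918624, cosh=1.452454, sinh=1.053387; start (x,ẋ)=(0.074814, -0.101376) → end (x,ẋ)=(-0.072028, -0.883113)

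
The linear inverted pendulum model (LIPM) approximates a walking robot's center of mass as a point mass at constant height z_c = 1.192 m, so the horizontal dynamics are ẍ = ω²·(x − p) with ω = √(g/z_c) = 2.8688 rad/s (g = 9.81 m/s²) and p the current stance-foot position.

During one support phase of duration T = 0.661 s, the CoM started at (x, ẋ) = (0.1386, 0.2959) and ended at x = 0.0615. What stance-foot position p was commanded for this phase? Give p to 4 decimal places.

p = 0.3102

ωT = 2.8688·0.661 = 1.896277; cosh(ωT) = 3.405587, sinh(ωT) = 3.255461
x(T) = p + (x₀−p)·cosh(ωT) + (ẋ₀/ω)·sinh(ωT) ⇒ p·(1 − cosh) = x(T) − x₀·cosh − (ẋ₀/ω)·sinh
numerator   = 0.0615 − (0.1386)·3.405587 − (0.2959/2.8688)·3.255461 = -0.746296
denominator = 1 − 3.405587 = -2.405587
p = -0.746296 / -2.405587 = 0.3102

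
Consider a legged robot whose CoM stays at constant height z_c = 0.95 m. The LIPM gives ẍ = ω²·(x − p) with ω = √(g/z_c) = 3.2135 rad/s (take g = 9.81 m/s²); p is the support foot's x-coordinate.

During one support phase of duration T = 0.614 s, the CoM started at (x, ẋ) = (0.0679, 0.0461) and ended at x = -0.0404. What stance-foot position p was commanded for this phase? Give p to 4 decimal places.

ωT = 3.2135·0.614 = 1.973089; cosh(ωT) = 3.665944, sinh(ωT) = 3.526917
x(T) = p + (x₀−p)·cosh(ωT) + (ẋ₀/ω)·sinh(ωT) ⇒ p·(1 − cosh) = x(T) − x₀·cosh − (ẋ₀/ω)·sinh
numerator   = -0.0404 − (0.0679)·3.665944 − (0.0461/3.2135)·3.526917 = -0.339914
denominator = 1 − 3.665944 = -2.665944
p = -0.339914 / -2.665944 = 0.1275

p = 0.1275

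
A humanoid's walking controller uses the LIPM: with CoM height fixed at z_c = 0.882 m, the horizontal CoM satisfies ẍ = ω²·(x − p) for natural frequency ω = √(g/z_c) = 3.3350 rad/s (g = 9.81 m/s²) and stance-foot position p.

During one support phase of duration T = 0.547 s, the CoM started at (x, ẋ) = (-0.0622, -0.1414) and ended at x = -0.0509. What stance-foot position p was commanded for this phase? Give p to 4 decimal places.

ωT = 3.3350·0.547 = 1.824245; cosh(ωT) = 3.179727, sinh(ωT) = 3.018387
x(T) = p + (x₀−p)·cosh(ωT) + (ẋ₀/ω)·sinh(ωT) ⇒ p·(1 − cosh) = x(T) − x₀·cosh − (ẋ₀/ω)·sinh
numerator   = -0.0509 − (-0.0622)·3.179727 − (-0.1414/3.3350)·3.018387 = 0.274855
denominator = 1 − 3.179727 = -2.179727
p = 0.274855 / -2.179727 = -0.1261

p = -0.1261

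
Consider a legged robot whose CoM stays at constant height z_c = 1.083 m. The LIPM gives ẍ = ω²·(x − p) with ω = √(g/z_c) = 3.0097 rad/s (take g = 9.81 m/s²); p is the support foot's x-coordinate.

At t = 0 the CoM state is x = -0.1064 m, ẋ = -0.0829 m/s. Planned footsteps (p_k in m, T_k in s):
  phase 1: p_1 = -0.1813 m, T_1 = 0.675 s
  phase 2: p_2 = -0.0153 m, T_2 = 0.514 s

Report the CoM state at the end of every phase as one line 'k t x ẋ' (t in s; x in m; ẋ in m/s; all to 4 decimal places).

1 0.6750 0.0060 0.5232
2 1.1890 0.4267 1.4282

phase 1: p=-0.1813, T=0.675, ωT=2.031548, cosh=3.878505, sinh=3.747373; start (x,ẋ)=(-0.106400, -0.082900) → end (x,ẋ)=(0.005981, 0.523229)
phase 2: p=-0.0153, T=0.514, ωT=1.546986, cosh=2.455089, sinh=2.242201; start (x,ẋ)=(0.005981, 0.523229) → end (x,ẋ)=(0.426749, 1.428189)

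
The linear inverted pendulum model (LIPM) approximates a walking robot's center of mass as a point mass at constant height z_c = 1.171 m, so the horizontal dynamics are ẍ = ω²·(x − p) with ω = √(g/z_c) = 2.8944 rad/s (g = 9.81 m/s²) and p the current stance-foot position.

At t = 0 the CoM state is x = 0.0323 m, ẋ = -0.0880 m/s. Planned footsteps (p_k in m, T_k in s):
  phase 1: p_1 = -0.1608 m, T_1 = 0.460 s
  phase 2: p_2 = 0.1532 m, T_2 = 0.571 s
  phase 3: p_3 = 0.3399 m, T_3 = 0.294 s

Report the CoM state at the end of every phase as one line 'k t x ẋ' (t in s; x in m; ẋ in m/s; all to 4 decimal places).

1 0.4600 0.1767 0.8061
2 1.0310 0.9173 2.3529
3 1.3250 1.9175 4.8574

phase 1: p=-0.1608, T=0.460, ωT=1.331424, cosh=2.025266, sinh=1.761165; start (x,ẋ)=(0.032300, -0.088000) → end (x,ẋ)=(0.176733, 0.806107)
phase 2: p=0.1532, T=0.571, ωT=1.652702, cosh=2.706301, sinh=2.514769; start (x,ẋ)=(0.176733, 0.806107) → end (x,ẋ)=(0.917266, 2.352861)
phase 3: p=0.3399, T=0.294, ωT=0.850954, cosh=1.384443, sinh=0.957436; start (x,ẋ)=(0.917266, 2.352861) → end (x,ẋ)=(1.917531, 4.857399)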